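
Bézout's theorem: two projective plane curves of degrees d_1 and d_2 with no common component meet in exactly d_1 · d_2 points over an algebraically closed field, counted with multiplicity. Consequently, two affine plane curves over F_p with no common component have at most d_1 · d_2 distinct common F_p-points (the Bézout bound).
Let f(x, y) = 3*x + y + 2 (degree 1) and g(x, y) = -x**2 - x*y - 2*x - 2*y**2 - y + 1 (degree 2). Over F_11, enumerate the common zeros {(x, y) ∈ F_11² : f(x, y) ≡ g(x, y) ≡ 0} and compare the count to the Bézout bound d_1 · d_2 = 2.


Common zeros: {(10, 1)}; count = 1; Bézout bound = 2.

deg(f) = 1, deg(g) = 2, so Bézout bound = 2.
Scan x ∈ F_11. For each x, list the y ∈ F_11 with f(x, y) ≡ 0 and those with g(x, y) ≡ 0 (mod 11); the common zeros in that column are the intersection.
  x = 0: f ≡ 0 at y ∈ {9}; g ≡ 0 at y ∈ {6, 10}; common: ∅.
  x = 1: f ≡ 0 at y ∈ {6}; g ≡ 0 at y ∈ ∅; common: ∅.
  x = 2: f ≡ 0 at y ∈ {3}; g ≡ 0 at y ∈ ∅; common: ∅.
  x = 3: f ≡ 0 at y ∈ {0}; g ≡ 0 at y ∈ {3, 6}; common: ∅.
  x = 4: f ≡ 0 at y ∈ {8}; g ≡ 0 at y ∈ ∅; common: ∅.
  x = 5: f ≡ 0 at y ∈ {5}; g ≡ 0 at y ∈ ∅; common: ∅.
  x = 6: f ≡ 0 at y ∈ {2}; g ≡ 0 at y ∈ {5, 8}; common: ∅.
  x = 7: f ≡ 0 at y ∈ {10}; g ≡ 0 at y ∈ ∅; common: ∅.
  x = 8: f ≡ 0 at y ∈ {7}; g ≡ 0 at y ∈ ∅; common: ∅.
  x = 9: f ≡ 0 at y ∈ {4}; g ≡ 0 at y ∈ {1, 5}; common: ∅.
  x = 10: f ≡ 0 at y ∈ {1}; g ≡ 0 at y ∈ {1, 10}; common: {1}.
Collecting: common zeros = {(10, 1)}, so the count is 1.
Comparison with the Bézout bound: 1 ≤ 2 = deg(f)·deg(g), as expected for curves with no common component (the affine F_11-count falls short of the bound because intersections may lie at infinity, over extension fields, or carry multiplicity).


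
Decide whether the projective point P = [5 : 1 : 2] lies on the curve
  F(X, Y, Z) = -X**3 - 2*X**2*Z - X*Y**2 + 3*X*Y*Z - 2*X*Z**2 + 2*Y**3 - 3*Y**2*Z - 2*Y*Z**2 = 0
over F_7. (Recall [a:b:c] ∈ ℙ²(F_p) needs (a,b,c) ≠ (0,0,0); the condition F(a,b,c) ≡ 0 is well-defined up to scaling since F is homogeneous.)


F(5,1,2) ≡ 0 (mod 7); P is on the curve.

Evaluate F(5, 1, 2) term-by-term (mod 7).
  -X**3 ↦ -1·125·1·1 = -125
  -2*X**2*Z ↦ -2·25·1·2 = -100
  -X*Y**2 ↦ -1·5·1·1 = -5
  3*X*Y*Z ↦ 3·5·1·2 = 30
  -2*X*Z**2 ↦ -2·5·1·4 = -40
  2*Y**3 ↦ 2·1·1·1 = 2
  -3*Y**2*Z ↦ -3·1·1·2 = -6
  -2*Y*Z**2 ↦ -2·1·1·4 = -8
Sum: F(5, 1, 2) = (-125) + (-100) + (-5) + (30) + (-40) + (2) + (-6) + (-8) = -252.
Reducing mod 7: -252 ≡ 0 (mod 7).
Since F(a, b, c) ≡ 0 (mod 7), P lies on the curve.


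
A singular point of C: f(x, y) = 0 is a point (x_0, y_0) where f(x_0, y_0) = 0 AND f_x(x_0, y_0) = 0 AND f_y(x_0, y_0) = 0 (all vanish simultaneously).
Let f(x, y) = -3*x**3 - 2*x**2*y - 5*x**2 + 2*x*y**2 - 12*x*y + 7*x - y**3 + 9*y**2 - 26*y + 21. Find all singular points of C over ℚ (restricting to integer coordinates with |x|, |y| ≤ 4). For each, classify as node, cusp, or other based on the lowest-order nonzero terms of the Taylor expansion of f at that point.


Singular points: {(-1, 2)}; classification: cusp.

Compute partial derivatives:
  f_x = -9*x**2 - 4*x*y - 10*x + 2*y**2 - 12*y + 7.
  f_y = -2*x**2 + 4*x*y - 12*x - 3*y**2 + 18*y - 26.
Scan x_0 ∈ {−4, ..., 4}. For each x_0, f_y(x_0, y) is a polynomial in y; find its integer roots y ∈ {−4, ..., 4}, then test f_x and f at those candidates.
  x = -4: f_y(-4, y) = -3*y**2 + 2*y - 10; no integer root y with |y| ≤ 4.
  x = -3: f_y(-3, y) = -3*y**2 + 6*y - 8; no integer root y with |y| ≤ 4.
  x = -2: f_y(-2, y) = -3*y**2 + 10*y - 10; no integer root y with |y| ≤ 4.
  x = -1: f_y(-1, y) = -3*y**2 + 14*y - 16; vanishes at y ∈ {2}. (-1, 2): f_x = 0, f = 0 — SINGULAR.
  x = 0: f_y(0, y) = -3*y**2 + 18*y - 26; no integer root y with |y| ≤ 4.
  x = 1: f_y(1, y) = -3*y**2 + 22*y - 40; vanishes at y ∈ {4}. (1, 4): f_x = -44 ≠ 0.
  x = 2: f_y(2, y) = -3*y**2 + 26*y - 58; no integer root y with |y| ≤ 4.
  x = 3: f_y(3, y) = -3*y**2 + 30*y - 80; no integer root y with |y| ≤ 4.
  x = 4: f_y(4, y) = -3*y**2 + 34*y - 106; no integer root y with |y| ≤ 4.
Only singular point on the grid: (-1, 2).
Classify: substitute x = -1 + u, y = 2 + v and expand: f = -3*u**3 - 2*u**2*v + 2*u*v**2 - v**3 + v**2.
No constant or linear terms (consistent with a singular point). Quadratic part: v**2. Cubic part: -3*u**3 - 2*u**2*v + 2*u*v**2 - v**3.
The quadratic part v**2 is a perfect square, so there is a single (double) tangent line v = 0, i.e. y = 2. Restricting the cubic part to that line (v = 0) leaves -3*u**3 ≠ 0, so f is not divisible by v and the branch is v² ≈ 3*u**3 to lowest order — this is a cusp.
Classification: cusp.


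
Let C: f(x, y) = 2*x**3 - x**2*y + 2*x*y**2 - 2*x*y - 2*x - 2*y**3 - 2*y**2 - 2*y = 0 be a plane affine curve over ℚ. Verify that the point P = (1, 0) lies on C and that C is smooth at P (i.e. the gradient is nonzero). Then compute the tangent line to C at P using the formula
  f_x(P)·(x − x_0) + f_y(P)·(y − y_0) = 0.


Tangent line at P: 4*x - 5*y - 4 = 0.

Step 1: f(1, 0) = 0, so P lies on C.
Step 2: partial derivatives
  f_x(x, y) = 6*x**2 - 2*x*y + 2*y**2 - 2*y - 2, f_y(x, y) = -x**2 + 4*x*y - 2*x - 6*y**2 - 4*y - 2.
  f_x(P) = 4, f_y(P) = -5 (gradient nonzero, so P is smooth).
Step 3: tangent line at P: 4·(x − 1) + -5·(y − 0) = 0.
Expanding: 4*x - 5*y - 4 = 0.


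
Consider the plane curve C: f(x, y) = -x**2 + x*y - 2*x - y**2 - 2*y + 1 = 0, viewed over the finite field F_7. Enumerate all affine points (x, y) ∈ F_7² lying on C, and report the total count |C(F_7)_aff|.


Affine F_7-points: {(0, 2), (0, 3), (1, 3), (2, 0), (3, 0), (3, 1)}; count = 6.

For each of the 49 pairs (x, y) ∈ F_7², evaluate f(x, y) mod 7. Record the zeros.
  x = 0: [0↦1, 1↦5, 2↦0, 3↦0, 4↦5, 5↦1, 6↦2]  zeros at y ∈ {2, 3}
  x = 1: [0↦5, 1↦3, 2↦6, 3↦0, 4↦6, 5↦3, 6↦5]  zeros at y ∈ {3}
  x = 2: [0↦0, 1↦6, 2↦3, 3↦5, 4↦5, 5↦3, 6↦6]  zeros at y ∈ {0}
  x = 3: [0↦0, 1↦0, 2↦5, 3↦1, 4↦2, 5↦1, 6↦5]  zeros at y ∈ {0, 1}
  x = 4: [0↦5, 1↦6, 2↦5, 3↦2, 4↦4, 5↦4, 6↦2]  zeros at y ∈ ∅
  x = 5: [0↦1, 1↦3, 2↦3, 3↦1, 4↦4, 5↦5, 6↦4]  zeros at y ∈ ∅
  x = 6: [0↦2, 1↦5, 2↦6, 3↦5, 4↦2, 5↦4, 6↦4]  zeros at y ∈ ∅
Collecting zeros: affine points = {(0, 2), (0, 3), (1, 3), (2, 0), (3, 0), (3, 1)}.
Total count |C(F_7)_aff| = 6.


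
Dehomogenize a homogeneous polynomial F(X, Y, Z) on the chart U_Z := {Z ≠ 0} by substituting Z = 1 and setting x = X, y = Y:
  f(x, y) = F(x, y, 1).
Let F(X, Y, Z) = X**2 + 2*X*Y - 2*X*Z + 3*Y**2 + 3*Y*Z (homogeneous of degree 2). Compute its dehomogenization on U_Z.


f(x, y) = x**2 + 2*x*y - 2*x + 3*y**2 + 3*y

On U_Z we set Z = 1. Each monomial c·X^i·Y^j·Z^k in F becomes c·x^i·y^j·1^k = c·x^i·y^j.
Substituting Z = 1: F(X, Y, 1) = x**2 + 2*x*y - 2*x + 3*y**2 + 3*y.
Note: deg(f) ≤ deg(F) = 2; strict inequality happens when F is divisible by Z (lost terms).


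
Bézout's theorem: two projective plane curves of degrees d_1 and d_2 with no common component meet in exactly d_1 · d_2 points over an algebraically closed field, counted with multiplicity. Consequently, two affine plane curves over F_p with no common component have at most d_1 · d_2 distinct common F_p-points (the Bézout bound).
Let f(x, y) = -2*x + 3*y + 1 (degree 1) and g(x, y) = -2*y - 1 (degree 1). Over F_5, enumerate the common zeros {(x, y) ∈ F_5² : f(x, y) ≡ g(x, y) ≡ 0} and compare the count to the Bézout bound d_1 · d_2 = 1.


Common zeros: {(1, 2)}; count = 1; Bézout bound = 1.

deg(f) = 1, deg(g) = 1, so Bézout bound = 1.
Scan x ∈ F_5. For each x, list the y ∈ F_5 with f(x, y) ≡ 0 and those with g(x, y) ≡ 0 (mod 5); the common zeros in that column are the intersection.
  x = 0: f ≡ 0 at y ∈ {3}; g ≡ 0 at y ∈ {2}; common: ∅.
  x = 1: f ≡ 0 at y ∈ {2}; g ≡ 0 at y ∈ {2}; common: {2}.
  x = 2: f ≡ 0 at y ∈ {1}; g ≡ 0 at y ∈ {2}; common: ∅.
  x = 3: f ≡ 0 at y ∈ {0}; g ≡ 0 at y ∈ {2}; common: ∅.
  x = 4: f ≡ 0 at y ∈ {4}; g ≡ 0 at y ∈ {2}; common: ∅.
Collecting: common zeros = {(1, 2)}, so the count is 1.
Comparison with the Bézout bound: 1 ≤ 1 = deg(f)·deg(g), as expected for curves with no common component (the bound is attained).


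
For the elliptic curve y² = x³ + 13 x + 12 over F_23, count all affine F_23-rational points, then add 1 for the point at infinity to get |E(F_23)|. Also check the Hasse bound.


Affine points = {(0, 9), (0, 14), (1, 7), (1, 16), (2, 0), (3, 3), (3, 20), (4, 6), (4, 17), (5, 8), (5, 15), (7, 3), (7, 20), (13, 3), (13, 20), (18, 11), (18, 12), (21, 1), (21, 22)}; affine count = 19; |E(F_23)| = 20.

Discriminant check: Δ ∝ 4a³ + 27b² = 4·13³ + 27·12² = 4·2197 + 27·144 ≡ 3 (mod 23). Nonzero ⇒ E is nonsingular.
For each x ∈ F_23, compute rhs = x³ + 13·x + 12 mod 23, then count y ∈ F_23 with y² ≡ rhs.
  x = 0: rhs = 12, matching y values: 9, 14 (2 points).
  x = 1: rhs = 3, matching y values: 7, 16 (2 points).
  x = 2: rhs = 0, matching y values: 0 (1 points).
  x = 3: rhs = 9, matching y values: 3, 20 (2 points).
  x = 4: rhs = 13, matching y values: 6, 17 (2 points).
  x = 5: rhs = 18, matching y values: 8, 15 (2 points).
  x = 6: rhs = 7, matching y values: none (0 points).
  x = 7: rhs = 9, matching y values: 3, 20 (2 points).
  x = 8: rhs = 7, matching y values: none (0 points).
  x = 9: rhs = 7, matching y values: none (0 points).
  x = 10: rhs = 15, matching y values: none (0 points).
  x = 11: rhs = 14, matching y values: none (0 points).
  x = 12: rhs = 10, matching y values: none (0 points).
  x = 13: rhs = 9, matching y values: 3, 20 (2 points).
  x = 14: rhs = 17, matching y values: none (0 points).
  x = 15: rhs = 17, matching y values: none (0 points).
  x = 16: rhs = 15, matching y values: none (0 points).
  x = 17: rhs = 17, matching y values: none (0 points).
  x = 18: rhs = 6, matching y values: 11, 12 (2 points).
  x = 19: rhs = 11, matching y values: none (0 points).
  x = 20: rhs = 15, matching y values: none (0 points).
  x = 21: rhs = 1, matching y values: 1, 22 (2 points).
  x = 22: rhs = 21, matching y values: none (0 points).
Total affine count: 19.
Full point count |E(F_23)| = 19 + 1 = 20.
Hasse bound: |20 − (23+1)| = |-4| = 4 ≤ 2√23 ≈ 9.5917 ✓.


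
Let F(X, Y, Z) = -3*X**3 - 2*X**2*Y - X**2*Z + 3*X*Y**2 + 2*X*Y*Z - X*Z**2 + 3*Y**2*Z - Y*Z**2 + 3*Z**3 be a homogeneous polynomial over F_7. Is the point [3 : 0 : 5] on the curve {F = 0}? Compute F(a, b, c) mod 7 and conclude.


F(3,0,5) ≡ 6 (mod 7); P is NOT on the curve.

Evaluate F(3, 0, 5) term-by-term (mod 7).
  -3*X**3 ↦ -3·27·1·1 = -81
  -2*X**2*Y ↦ -2·9·0·1 = 0
  -X**2*Z ↦ -1·9·1·5 = -45
  3*X*Y**2 ↦ 3·3·0·1 = 0
  2*X*Y*Z ↦ 2·3·0·5 = 0
  -X*Z**2 ↦ -1·3·1·25 = -75
  3*Y**2*Z ↦ 3·1·0·5 = 0
  -Y*Z**2 ↦ -1·1·0·25 = 0
  3*Z**3 ↦ 3·1·1·125 = 375
Sum: F(3, 0, 5) = (-81) + (0) + (-45) + (0) + (0) + (-75) + (0) + (0) + (375) = 174.
Reducing mod 7: 174 ≡ 6 (mod 7).
Since F(a, b, c) ≡ 6 ≠ 0 (mod 7), P does NOT lie on the curve.


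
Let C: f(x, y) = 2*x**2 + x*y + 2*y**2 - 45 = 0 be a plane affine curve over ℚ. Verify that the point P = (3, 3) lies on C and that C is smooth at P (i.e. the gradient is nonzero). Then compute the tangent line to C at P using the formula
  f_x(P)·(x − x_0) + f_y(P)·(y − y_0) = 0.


Tangent line at P: 15*x + 15*y - 90 = 0.

Step 1: f(3, 3) = 0, so P lies on C.
Step 2: partial derivatives
  f_x(x, y) = 4*x + y, f_y(x, y) = x + 4*y.
  f_x(P) = 15, f_y(P) = 15 (gradient nonzero, so P is smooth).
Step 3: tangent line at P: 15·(x − 3) + 15·(y − 3) = 0.
Expanding: 15*x + 15*y - 90 = 0.


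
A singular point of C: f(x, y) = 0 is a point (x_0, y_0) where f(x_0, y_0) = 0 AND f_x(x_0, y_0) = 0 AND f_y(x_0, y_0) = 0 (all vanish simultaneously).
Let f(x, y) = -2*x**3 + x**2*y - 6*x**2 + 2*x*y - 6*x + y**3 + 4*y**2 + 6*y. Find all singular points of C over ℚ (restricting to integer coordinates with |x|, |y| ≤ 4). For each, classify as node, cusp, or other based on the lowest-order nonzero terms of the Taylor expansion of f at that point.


Singular points: {(-1, -1)}; classification: node.

Compute partial derivatives:
  f_x = -6*x**2 + 2*x*y - 12*x + 2*y - 6.
  f_y = x**2 + 2*x + 3*y**2 + 8*y + 6.
Scan x_0 ∈ {−4, ..., 4}. For each x_0, f_y(x_0, y) is a polynomial in y; find its integer roots y ∈ {−4, ..., 4}, then test f_x and f at those candidates.
  x = -4: f_y(-4, y) = 3*y**2 + 8*y + 14; no integer root y with |y| ≤ 4.
  x = -3: f_y(-3, y) = 3*y**2 + 8*y + 9; no integer root y with |y| ≤ 4.
  x = -2: f_y(-2, y) = 3*y**2 + 8*y + 6; no integer root y with |y| ≤ 4.
  x = -1: f_y(-1, y) = 3*y**2 + 8*y + 5; vanishes at y ∈ {-1}. (-1, -1): f_x = 0, f = 0 — SINGULAR.
  x = 0: f_y(0, y) = 3*y**2 + 8*y + 6; no integer root y with |y| ≤ 4.
  x = 1: f_y(1, y) = 3*y**2 + 8*y + 9; no integer root y with |y| ≤ 4.
  x = 2: f_y(2, y) = 3*y**2 + 8*y + 14; no integer root y with |y| ≤ 4.
  x = 3: f_y(3, y) = 3*y**2 + 8*y + 21; no integer root y with |y| ≤ 4.
  x = 4: f_y(4, y) = 3*y**2 + 8*y + 30; no integer root y with |y| ≤ 4.
Only singular point on the grid: (-1, -1).
Classify: substitute x = -1 + u, y = -1 + v and expand: f = -2*u**3 + u**2*v - u**2 + v**3 + v**2.
No constant or linear terms (consistent with a singular point). Quadratic part: -u**2 + v**2. Cubic part: -2*u**3 + u**2*v + v**3.
The quadratic part v**2 - u**2 = (v − u)(v + u) splits into two distinct linear factors, so there are two distinct tangent lines y − -1 = ±(x − -1) — this is a node (ordinary double point).
Classification: node.


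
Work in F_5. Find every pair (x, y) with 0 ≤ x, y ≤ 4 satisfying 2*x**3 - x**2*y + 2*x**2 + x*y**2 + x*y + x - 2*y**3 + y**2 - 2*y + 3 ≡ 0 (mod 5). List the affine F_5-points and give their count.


Affine F_5-points: {(0, 1), (2, 3)}; count = 2.

For each of the 25 pairs (x, y) ∈ F_5², evaluate f(x, y) mod 5. Record the zeros.
  x = 0: [0↦3, 1↦0, 2↦2, 3↦2, 4↦3]  zeros at y ∈ {1}
  x = 1: [0↦3, 1↦1, 2↦1, 3↦1, 4↦4]  zeros at y ∈ ∅
  x = 2: [0↦4, 1↦1, 2↦2, 3↦0, 4↦3]  zeros at y ∈ {3}
  x = 3: [0↦3, 1↦2, 2↦2, 3↦1, 4↦2]  zeros at y ∈ ∅
  x = 4: [0↦2, 1↦1, 2↦3, 3↦1, 4↦3]  zeros at y ∈ ∅
Collecting zeros: affine points = {(0, 1), (2, 3)}.
Total count |C(F_5)_aff| = 2.


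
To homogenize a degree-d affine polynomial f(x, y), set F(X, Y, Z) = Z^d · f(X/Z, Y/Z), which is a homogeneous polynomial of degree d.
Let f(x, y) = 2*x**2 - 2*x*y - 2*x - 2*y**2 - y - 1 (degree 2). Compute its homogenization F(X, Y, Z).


F(X, Y, Z) = 2*X**2 - 2*X*Y - 2*X*Z - 2*Y**2 - Y*Z - Z**2

deg(f) = 2.
Substitute x = X/Z, y = Y/Z into f, then multiply by Z^2.
  monomial 2·x^2·y^0 ↦ 2·X^2·Y^0·Z^0.
  monomial -2·x^1·y^1 ↦ -2·X^1·Y^1·Z^0.
  monomial -2·x^1·y^0 ↦ -2·X^1·Y^0·Z^1.
  monomial -2·x^0·y^2 ↦ -2·X^0·Y^2·Z^0.
  monomial -1·x^0·y^1 ↦ -1·X^0·Y^1·Z^1.
  monomial -1·x^0·y^0 ↦ -1·X^0·Y^0·Z^2.
Collecting: F(X, Y, Z) = 2*X**2 - 2*X*Y - 2*X*Z - 2*Y**2 - Y*Z - Z**2.


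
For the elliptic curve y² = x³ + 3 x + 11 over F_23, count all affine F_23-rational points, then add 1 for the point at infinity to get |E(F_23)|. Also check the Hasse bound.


Affine points = {(2, 5), (2, 18), (3, 1), (3, 22), (4, 8), (4, 15), (5, 6), (5, 17), (8, 8), (8, 15), (9, 10), (9, 13), (10, 11), (10, 12), (11, 8), (11, 15), (12, 2), (12, 21), (13, 4), (13, 19), (15, 2), (15, 21), (18, 3), (18, 20), (19, 2), (19, 21)}; affine count = 26; |E(F_23)| = 27.

Discriminant check: Δ ∝ 4a³ + 27b² = 4·3³ + 27·11² = 4·27 + 27·121 ≡ 17 (mod 23). Nonzero ⇒ E is nonsingular.
For each x ∈ F_23, compute rhs = x³ + 3·x + 11 mod 23, then count y ∈ F_23 with y² ≡ rhs.
  x = 0: rhs = 11, matching y values: none (0 points).
  x = 1: rhs = 15, matching y values: none (0 points).
  x = 2: rhs = 2, matching y values: 5, 18 (2 points).
  x = 3: rhs = 1, matching y values: 1, 22 (2 points).
  x = 4: rhs = 18, matching y values: 8, 15 (2 points).
  x = 5: rhs = 13, matching y values: 6, 17 (2 points).
  x = 6: rhs = 15, matching y values: none (0 points).
  x = 7: rhs = 7, matching y values: none (0 points).
  x = 8: rhs = 18, matching y values: 8, 15 (2 points).
  x = 9: rhs = 8, matching y values: 10, 13 (2 points).
  x = 10: rhs = 6, matching y values: 11, 12 (2 points).
  x = 11: rhs = 18, matching y values: 8, 15 (2 points).
  x = 12: rhs = 4, matching y values: 2, 21 (2 points).
  x = 13: rhs = 16, matching y values: 4, 19 (2 points).
  x = 14: rhs = 14, matching y values: none (0 points).
  x = 15: rhs = 4, matching y values: 2, 21 (2 points).
  x = 16: rhs = 15, matching y values: none (0 points).
  x = 17: rhs = 7, matching y values: none (0 points).
  x = 18: rhs = 9, matching y values: 3, 20 (2 points).
  x = 19: rhs = 4, matching y values: 2, 21 (2 points).
  x = 20: rhs = 21, matching y values: none (0 points).
  x = 21: rhs = 20, matching y values: none (0 points).
  x = 22: rhs = 7, matching y values: none (0 points).
Total affine count: 26.
Full point count |E(F_23)| = 26 + 1 = 27.
Hasse bound: |27 − (23+1)| = |3| = 3 ≤ 2√23 ≈ 9.5917 ✓.


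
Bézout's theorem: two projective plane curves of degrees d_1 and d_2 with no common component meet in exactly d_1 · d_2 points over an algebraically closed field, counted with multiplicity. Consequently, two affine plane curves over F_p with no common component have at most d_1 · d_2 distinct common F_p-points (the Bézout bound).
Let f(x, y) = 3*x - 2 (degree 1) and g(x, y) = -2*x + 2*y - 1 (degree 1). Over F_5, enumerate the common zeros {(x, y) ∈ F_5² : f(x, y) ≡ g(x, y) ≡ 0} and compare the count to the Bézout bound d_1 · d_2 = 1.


Common zeros: {(4, 2)}; count = 1; Bézout bound = 1.

deg(f) = 1, deg(g) = 1, so Bézout bound = 1.
Scan x ∈ F_5. For each x, list the y ∈ F_5 with f(x, y) ≡ 0 and those with g(x, y) ≡ 0 (mod 5); the common zeros in that column are the intersection.
  x = 0: f ≡ 0 at y ∈ ∅; g ≡ 0 at y ∈ {3}; common: ∅.
  x = 1: f ≡ 0 at y ∈ ∅; g ≡ 0 at y ∈ {4}; common: ∅.
  x = 2: f ≡ 0 at y ∈ ∅; g ≡ 0 at y ∈ {0}; common: ∅.
  x = 3: f ≡ 0 at y ∈ ∅; g ≡ 0 at y ∈ {1}; common: ∅.
  x = 4: f ≡ 0 at y ∈ {0, 1, 2, 3, 4}; g ≡ 0 at y ∈ {2}; common: {2}.
Collecting: common zeros = {(4, 2)}, so the count is 1.
Comparison with the Bézout bound: 1 ≤ 1 = deg(f)·deg(g), as expected for curves with no common component (the bound is attained).


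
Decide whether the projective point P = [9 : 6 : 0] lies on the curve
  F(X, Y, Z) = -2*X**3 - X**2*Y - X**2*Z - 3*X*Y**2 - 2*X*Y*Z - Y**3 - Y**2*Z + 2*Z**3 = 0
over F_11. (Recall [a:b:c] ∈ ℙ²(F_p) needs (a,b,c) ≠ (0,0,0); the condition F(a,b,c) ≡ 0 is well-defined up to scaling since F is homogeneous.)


F(9,6,0) ≡ 3 (mod 11); P is NOT on the curve.

Evaluate F(9, 6, 0) term-by-term (mod 11).
  -2*X**3 ↦ -2·729·1·1 = -1458
  -X**2*Y ↦ -1·81·6·1 = -486
  -X**2*Z ↦ -1·81·1·0 = 0
  -3*X*Y**2 ↦ -3·9·36·1 = -972
  -2*X*Y*Z ↦ -2·9·6·0 = 0
  -Y**3 ↦ -1·1·216·1 = -216
  -Y**2*Z ↦ -1·1·36·0 = 0
  2*Z**3 ↦ 2·1·1·0 = 0
Sum: F(9, 6, 0) = (-1458) + (-486) + (0) + (-972) + (0) + (-216) + (0) + (0) = -3132.
Reducing mod 11: -3132 ≡ 3 (mod 11).
Since F(a, b, c) ≡ 3 ≠ 0 (mod 11), P does NOT lie on the curve.


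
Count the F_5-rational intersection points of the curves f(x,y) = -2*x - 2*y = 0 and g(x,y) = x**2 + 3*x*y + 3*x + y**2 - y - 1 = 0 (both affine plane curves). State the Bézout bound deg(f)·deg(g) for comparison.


Common zeros: ∅; count = 0; Bézout bound = 2.

deg(f) = 1, deg(g) = 2, so Bézout bound = 2.
Scan x ∈ F_5. For each x, list the y ∈ F_5 with f(x, y) ≡ 0 and those with g(x, y) ≡ 0 (mod 5); the common zeros in that column are the intersection.
  x = 0: f ≡ 0 at y ∈ {0}; g ≡ 0 at y ∈ {3}; common: ∅.
  x = 1: f ≡ 0 at y ∈ {4}; g ≡ 0 at y ∈ ∅; common: ∅.
  x = 2: f ≡ 0 at y ∈ {3}; g ≡ 0 at y ∈ {1, 4}; common: ∅.
  x = 3: f ≡ 0 at y ∈ {2}; g ≡ 0 at y ∈ {3, 4}; common: ∅.
  x = 4: f ≡ 0 at y ∈ {1}; g ≡ 0 at y ∈ ∅; common: ∅.
Collecting: common zeros = ∅, so the count is 0.
Comparison with the Bézout bound: 0 ≤ 2 = deg(f)·deg(g), as expected for curves with no common component (the affine F_5-count falls short of the bound because intersections may lie at infinity, over extension fields, or carry multiplicity).


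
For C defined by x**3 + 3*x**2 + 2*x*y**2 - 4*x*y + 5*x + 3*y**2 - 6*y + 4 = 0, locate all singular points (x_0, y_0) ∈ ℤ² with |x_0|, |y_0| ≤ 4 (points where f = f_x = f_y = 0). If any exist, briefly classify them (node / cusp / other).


Singular points: {(-1, 1)}; classification: cusp.

Compute partial derivatives:
  f_x = 3*x**2 + 6*x + 2*y**2 - 4*y + 5.
  f_y = 4*x*y - 4*x + 6*y - 6.
Scan x_0 ∈ {−4, ..., 4}. For each x_0, f_y(x_0, y) is a polynomial in y; find its integer roots y ∈ {−4, ..., 4}, then test f_x and f at those candidates.
  x = -4: f_y(-4, y) = 10 - 10*y; vanishes at y ∈ {1}. (-4, 1): f_x = 27 ≠ 0.
  x = -3: f_y(-3, y) = 6 - 6*y; vanishes at y ∈ {1}. (-3, 1): f_x = 12 ≠ 0.
  x = -2: f_y(-2, y) = 2 - 2*y; vanishes at y ∈ {1}. (-2, 1): f_x = 3 ≠ 0.
  x = -1: f_y(-1, y) = 2*y - 2; vanishes at y ∈ {1}. (-1, 1): f_x = 0, f = 0 — SINGULAR.
  x = 0: f_y(0, y) = 6*y - 6; vanishes at y ∈ {1}. (0, 1): f_x = 3 ≠ 0.
  x = 1: f_y(1, y) = 10*y - 10; vanishes at y ∈ {1}. (1, 1): f_x = 12 ≠ 0.
  x = 2: f_y(2, y) = 14*y - 14; vanishes at y ∈ {1}. (2, 1): f_x = 27 ≠ 0.
  x = 3: f_y(3, y) = 18*y - 18; vanishes at y ∈ {1}. (3, 1): f_x = 48 ≠ 0.
  x = 4: f_y(4, y) = 22*y - 22; vanishes at y ∈ {1}. (4, 1): f_x = 75 ≠ 0.
Only singular point on the grid: (-1, 1).
Classify: substitute x = -1 + u, y = 1 + v and expand: f = u**3 + 2*u*v**2 + v**2.
No constant or linear terms (consistent with a singular point). Quadratic part: v**2. Cubic part: u**3 + 2*u*v**2.
The quadratic part v**2 is a perfect square, so there is a single (double) tangent line v = 0, i.e. y = 1. Restricting the cubic part to that line (v = 0) leaves u**3 ≠ 0, so f is not divisible by v and the branch is v² ≈ -u**3 to lowest order — this is a cusp.
Classification: cusp.


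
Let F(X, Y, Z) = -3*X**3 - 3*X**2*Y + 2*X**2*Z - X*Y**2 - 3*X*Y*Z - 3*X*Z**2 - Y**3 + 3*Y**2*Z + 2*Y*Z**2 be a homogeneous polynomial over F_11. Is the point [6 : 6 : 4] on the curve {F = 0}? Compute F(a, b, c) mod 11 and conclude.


F(6,6,4) ≡ 4 (mod 11); P is NOT on the curve.

Evaluate F(6, 6, 4) term-by-term (mod 11).
  -3*X**3 ↦ -3·216·1·1 = -648
  -3*X**2*Y ↦ -3·36·6·1 = -648
  2*X**2*Z ↦ 2·36·1·4 = 288
  -X*Y**2 ↦ -1·6·36·1 = -216
  -3*X*Y*Z ↦ -3·6·6·4 = -432
  -3*X*Z**2 ↦ -3·6·1·16 = -288
  -Y**3 ↦ -1·1·216·1 = -216
  3*Y**2*Z ↦ 3·1·36·4 = 432
  2*Y*Z**2 ↦ 2·1·6·16 = 192
Sum: F(6, 6, 4) = (-648) + (-648) + (288) + (-216) + (-432) + (-288) + (-216) + (432) + (192) = -1536.
Reducing mod 11: -1536 ≡ 4 (mod 11).
Since F(a, b, c) ≡ 4 ≠ 0 (mod 11), P does NOT lie on the curve.


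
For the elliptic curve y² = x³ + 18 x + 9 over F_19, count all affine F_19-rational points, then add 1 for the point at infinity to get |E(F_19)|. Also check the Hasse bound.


Affine points = {(0, 3), (0, 16), (1, 3), (1, 16), (8, 0), (9, 8), (9, 11), (10, 7), (10, 12), (15, 5), (15, 14), (16, 2), (16, 17), (18, 3), (18, 16)}; affine count = 15; |E(F_19)| = 16.

Discriminant check: Δ ∝ 4a³ + 27b² = 4·18³ + 27·9² = 4·5832 + 27·81 ≡ 17 (mod 19). Nonzero ⇒ E is nonsingular.
For each x ∈ F_19, compute rhs = x³ + 18·x + 9 mod 19, then count y ∈ F_19 with y² ≡ rhs.
  x = 0: rhs = 9, matching y values: 3, 16 (2 points).
  x = 1: rhs = 9, matching y values: 3, 16 (2 points).
  x = 2: rhs = 15, matching y values: none (0 points).
  x = 3: rhs = 14, matching y values: none (0 points).
  x = 4: rhs = 12, matching y values: none (0 points).
  x = 5: rhs = 15, matching y values: none (0 points).
  x = 6: rhs = 10, matching y values: none (0 points).
  x = 7: rhs = 3, matching y values: none (0 points).
  x = 8: rhs = 0, matching y values: 0 (1 points).
  x = 9: rhs = 7, matching y values: 8, 11 (2 points).
  x = 10: rhs = 11, matching y values: 7, 12 (2 points).
  x = 11: rhs = 18, matching y values: none (0 points).
  x = 12: rhs = 15, matching y values: none (0 points).
  x = 13: rhs = 8, matching y values: none (0 points).
  x = 14: rhs = 3, matching y values: none (0 points).
  x = 15: rhs = 6, matching y values: 5, 14 (2 points).
  x = 16: rhs = 4, matching y values: 2, 17 (2 points).
  x = 17: rhs = 3, matching y values: none (0 points).
  x = 18: rhs = 9, matching y values: 3, 16 (2 points).
Total affine count: 15.
Full point count |E(F_19)| = 15 + 1 = 16.
Hasse bound: |16 − (19+1)| = |-4| = 4 ≤ 2√19 ≈ 8.7178 ✓.


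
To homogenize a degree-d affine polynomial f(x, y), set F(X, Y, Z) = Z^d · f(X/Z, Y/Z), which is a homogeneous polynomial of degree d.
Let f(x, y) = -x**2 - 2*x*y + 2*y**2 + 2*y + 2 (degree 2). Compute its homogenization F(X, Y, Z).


F(X, Y, Z) = -X**2 - 2*X*Y + 2*Y**2 + 2*Y*Z + 2*Z**2

deg(f) = 2.
Substitute x = X/Z, y = Y/Z into f, then multiply by Z^2.
  monomial -1·x^2·y^0 ↦ -1·X^2·Y^0·Z^0.
  monomial -2·x^1·y^1 ↦ -2·X^1·Y^1·Z^0.
  monomial 2·x^0·y^2 ↦ 2·X^0·Y^2·Z^0.
  monomial 2·x^0·y^1 ↦ 2·X^0·Y^1·Z^1.
  monomial 2·x^0·y^0 ↦ 2·X^0·Y^0·Z^2.
Collecting: F(X, Y, Z) = -X**2 - 2*X*Y + 2*Y**2 + 2*Y*Z + 2*Z**2.


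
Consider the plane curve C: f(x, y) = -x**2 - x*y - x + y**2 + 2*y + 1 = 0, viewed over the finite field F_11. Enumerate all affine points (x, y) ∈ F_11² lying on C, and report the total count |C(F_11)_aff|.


Affine F_11-points: {(0, 10), (1, 3), (1, 7), (2, 4), (2, 7), (3, 0), (3, 1), (4, 4), (4, 9), (5, 6), (5, 8), (6, 1), (6, 3), (7, 0), (7, 5), (8, 8), (8, 9), (9, 2), (9, 5), (10, 2), (10, 6)}; count = 21.

For each of the 121 pairs (x, y) ∈ F_11², evaluate f(x, y) mod 11. Record the zeros.
  x = 0: [0↦1, 1↦4, 2↦9, 3↦5, 4↦3, 5↦3, 6↦5, 7↦9, 8↦4, 9↦1, 10↦0]  zeros at y ∈ {10}
  x = 1: [0↦10, 1↦1, 2↦5, 3↦0, 4↦8, 5↦7, 6↦8, 7↦0, 8↦5, 9↦1, 10↦10]  zeros at y ∈ {3, 7}
  x = 2: [0↦6, 1↦7, 2↦10, 3↦4, 4↦0, 5↦9, 6↦9, 7↦0, 8↦4, 9↦10, 10↦7]  zeros at y ∈ {4, 7}
  x = 3: [0↦0, 1↦0, 2↦2, 3↦6, 4↦1, 5↦9, 6↦8, 7↦9, 8↦1, 9↦6, 10↦2]  zeros at y ∈ {0, 1}
  x = 4: [0↦3, 1↦2, 2↦3, 3↦6, 4↦0, 5↦7, 6↦5, 7↦5, 8↦7, 9↦0, 10↦6]  zeros at y ∈ {4, 9}
  x = 5: [0↦4, 1↦2, 2↦2, 3↦4, 4↦8, 5↦3, 6↦0, 7↦10, 8↦0, 9↦3, 10↦8]  zeros at y ∈ {6, 8}
  x = 6: [0↦3, 1↦0, 2↦10, 3↦0, 4↦3, 5↦8, 6↦4, 7↦2, 8↦2, 9↦4, 10↦8]  zeros at y ∈ {1, 3}
  x = 7: [0↦0, 1↦7, 2↦5, 3↦5, 4↦7, 5↦0, 6↦6, 7↦3, 8↦2, 9↦3, 10↦6]  zeros at y ∈ {0, 5}
  x = 8: [0↦6, 1↦1, 2↦9, 3↦8, 4↦9, 5↦1, 6↦6, 7↦2, 8↦0, 9↦0, 10↦2]  zeros at y ∈ {8, 9}
  x = 9: [0↦10, 1↦4, 2↦0, 3↦9, 4↦9, 5↦0, 6↦4, 7↦10, 8↦7, 9↦6, 10↦7]  zeros at y ∈ {2, 5}
  x = 10: [0↦1, 1↦5, 2↦0, 3↦8, 4↦7, 5↦8, 6↦0, 7↦5, 8↦1, 9↦10, 10↦10]  zeros at y ∈ {2, 6}
Collecting zeros: affine points = {(0, 10), (1, 3), (1, 7), (2, 4), (2, 7), (3, 0), (3, 1), (4, 4), (4, 9), (5, 6), (5, 8), (6, 1), (6, 3), (7, 0), (7, 5), (8, 8), (8, 9), (9, 2), (9, 5), (10, 2), (10, 6)}.
Total count |C(F_11)_aff| = 21.


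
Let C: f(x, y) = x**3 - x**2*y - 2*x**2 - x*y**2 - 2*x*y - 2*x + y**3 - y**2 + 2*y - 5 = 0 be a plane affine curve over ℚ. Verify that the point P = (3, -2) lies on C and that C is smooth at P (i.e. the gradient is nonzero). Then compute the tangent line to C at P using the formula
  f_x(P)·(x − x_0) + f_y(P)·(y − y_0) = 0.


Tangent line at P: 25*x + 15*y - 45 = 0.

Step 1: f(3, -2) = 0, so P lies on C.
Step 2: partial derivatives
  f_x(x, y) = 3*x**2 - 2*x*y - 4*x - y**2 - 2*y - 2, f_y(x, y) = -x**2 - 2*x*y - 2*x + 3*y**2 - 2*y + 2.
  f_x(P) = 25, f_y(P) = 15 (gradient nonzero, so P is smooth).
Step 3: tangent line at P: 25·(x − 3) + 15·(y − -2) = 0.
Expanding: 25*x + 15*y - 45 = 0.


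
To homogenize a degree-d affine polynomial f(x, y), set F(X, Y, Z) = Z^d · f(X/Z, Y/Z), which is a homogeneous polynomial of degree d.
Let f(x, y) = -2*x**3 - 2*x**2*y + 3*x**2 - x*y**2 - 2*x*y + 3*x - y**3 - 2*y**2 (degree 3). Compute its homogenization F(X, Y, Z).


F(X, Y, Z) = -2*X**3 - 2*X**2*Y + 3*X**2*Z - X*Y**2 - 2*X*Y*Z + 3*X*Z**2 - Y**3 - 2*Y**2*Z

deg(f) = 3.
Substitute x = X/Z, y = Y/Z into f, then multiply by Z^3.
  monomial -2·x^3·y^0 ↦ -2·X^3·Y^0·Z^0.
  monomial -2·x^2·y^1 ↦ -2·X^2·Y^1·Z^0.
  monomial 3·x^2·y^0 ↦ 3·X^2·Y^0·Z^1.
  monomial -1·x^1·y^2 ↦ -1·X^1·Y^2·Z^0.
  monomial -2·x^1·y^1 ↦ -2·X^1·Y^1·Z^1.
  monomial 3·x^1·y^0 ↦ 3·X^1·Y^0·Z^2.
  monomial -1·x^0·y^3 ↦ -1·X^0·Y^3·Z^0.
  monomial -2·x^0·y^2 ↦ -2·X^0·Y^2·Z^1.
Collecting: F(X, Y, Z) = -2*X**3 - 2*X**2*Y + 3*X**2*Z - X*Y**2 - 2*X*Y*Z + 3*X*Z**2 - Y**3 - 2*Y**2*Z.


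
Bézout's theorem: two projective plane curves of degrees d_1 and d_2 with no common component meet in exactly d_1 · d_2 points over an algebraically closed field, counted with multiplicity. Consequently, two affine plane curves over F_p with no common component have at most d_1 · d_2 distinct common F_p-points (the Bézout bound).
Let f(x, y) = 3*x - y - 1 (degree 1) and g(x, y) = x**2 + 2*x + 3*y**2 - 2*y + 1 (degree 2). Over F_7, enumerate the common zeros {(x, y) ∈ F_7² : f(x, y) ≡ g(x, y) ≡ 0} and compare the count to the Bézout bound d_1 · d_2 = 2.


Common zeros: {(6, 3)}; count = 1; Bézout bound = 2.

deg(f) = 1, deg(g) = 2, so Bézout bound = 2.
Scan x ∈ F_7. For each x, list the y ∈ F_7 with f(x, y) ≡ 0 and those with g(x, y) ≡ 0 (mod 7); the common zeros in that column are the intersection.
  x = 0: f ≡ 0 at y ∈ {6}; g ≡ 0 at y ∈ ∅; common: ∅.
  x = 1: f ≡ 0 at y ∈ {2}; g ≡ 0 at y ∈ ∅; common: ∅.
  x = 2: f ≡ 0 at y ∈ {5}; g ≡ 0 at y ∈ {4, 6}; common: ∅.
  x = 3: f ≡ 0 at y ∈ {1}; g ≡ 0 at y ∈ {4, 6}; common: ∅.
  x = 4: f ≡ 0 at y ∈ {4}; g ≡ 0 at y ∈ ∅; common: ∅.
  x = 5: f ≡ 0 at y ∈ {0}; g ≡ 0 at y ∈ ∅; common: ∅.
  x = 6: f ≡ 0 at y ∈ {3}; g ≡ 0 at y ∈ {0, 3}; common: {3}.
Collecting: common zeros = {(6, 3)}, so the count is 1.
Comparison with the Bézout bound: 1 ≤ 2 = deg(f)·deg(g), as expected for curves with no common component (the affine F_7-count falls short of the bound because intersections may lie at infinity, over extension fields, or carry multiplicity).


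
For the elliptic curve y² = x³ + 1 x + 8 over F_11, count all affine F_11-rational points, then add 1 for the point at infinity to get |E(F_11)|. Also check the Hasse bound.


Affine points = {(3, 4), (3, 7), (8, 0), (9, 3), (9, 8)}; affine count = 5; |E(F_11)| = 6.

Discriminant check: Δ ∝ 4a³ + 27b² = 4·1³ + 27·8² = 4·1 + 27·64 ≡ 5 (mod 11). Nonzero ⇒ E is nonsingular.
For each x ∈ F_11, compute rhs = x³ + 1·x + 8 mod 11, then count y ∈ F_11 with y² ≡ rhs.
  x = 0: rhs = 8, matching y values: none (0 points).
  x = 1: rhs = 10, matching y values: none (0 points).
  x = 2: rhs = 7, matching y values: none (0 points).
  x = 3: rhs = 5, matching y values: 4, 7 (2 points).
  x = 4: rhs = 10, matching y values: none (0 points).
  x = 5: rhs = 6, matching y values: none (0 points).
  x = 6: rhs = 10, matching y values: none (0 points).
  x = 7: rhs = 6, matching y values: none (0 points).
  x = 8: rhs = 0, matching y values: 0 (1 points).
  x = 9: rhs = 9, matching y values: 3, 8 (2 points).
  x = 10: rhs = 6, matching y values: none (0 points).
Total affine count: 5.
Full point count |E(F_11)| = 5 + 1 = 6.
Hasse bound: |6 − (11+1)| = |-6| = 6 ≤ 2√11 ≈ 6.6332 ✓.


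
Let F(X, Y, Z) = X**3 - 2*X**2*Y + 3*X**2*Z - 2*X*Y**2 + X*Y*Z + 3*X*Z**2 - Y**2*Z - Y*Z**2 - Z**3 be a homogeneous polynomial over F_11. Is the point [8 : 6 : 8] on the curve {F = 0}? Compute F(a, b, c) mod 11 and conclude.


F(8,6,8) ≡ 10 (mod 11); P is NOT on the curve.

Evaluate F(8, 6, 8) term-by-term (mod 11).
  X**3 ↦ 1·512·1·1 = 512
  -2*X**2*Y ↦ -2·64·6·1 = -768
  3*X**2*Z ↦ 3·64·1·8 = 1536
  -2*X*Y**2 ↦ -2·8·36·1 = -576
  X*Y*Z ↦ 1·8·6·8 = 384
  3*X*Z**2 ↦ 3·8·1·64 = 1536
  -Y**2*Z ↦ -1·1·36·8 = -288
  -Y*Z**2 ↦ -1·1·6·64 = -384
  -Z**3 ↦ -1·1·1·512 = -512
Sum: F(8, 6, 8) = (512) + (-768) + (1536) + (-576) + (384) + (1536) + (-288) + (-384) + (-512) = 1440.
Reducing mod 11: 1440 ≡ 10 (mod 11).
Since F(a, b, c) ≡ 10 ≠ 0 (mod 11), P does NOT lie on the curve.


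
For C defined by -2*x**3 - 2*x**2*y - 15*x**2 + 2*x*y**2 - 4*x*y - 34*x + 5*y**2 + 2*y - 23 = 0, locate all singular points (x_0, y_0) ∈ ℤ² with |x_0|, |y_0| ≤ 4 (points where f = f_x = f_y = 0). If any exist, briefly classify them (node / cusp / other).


Singular points: {(-2, -1)}; classification: node.

Compute partial derivatives:
  f_x = -6*x**2 - 4*x*y - 30*x + 2*y**2 - 4*y - 34.
  f_y = -2*x**2 + 4*x*y - 4*x + 10*y + 2.
Scan x_0 ∈ {−4, ..., 4}. For each x_0, f_y(x_0, y) is a polynomial in y; find its integer roots y ∈ {−4, ..., 4}, then test f_x and f at those candidates.
  x = -4: f_y(-4, y) = -6*y - 14; no integer root y with |y| ≤ 4.
  x = -3: f_y(-3, y) = -2*y - 4; vanishes at y ∈ {-2}. (-3, -2): f_x = -6 ≠ 0.
  x = -2: f_y(-2, y) = 2*y + 2; vanishes at y ∈ {-1}. (-2, -1): f_x = 0, f = 0 — SINGULAR.
  x = -1: f_y(-1, y) = 6*y + 4; no integer root y with |y| ≤ 4.
  x = 0: f_y(0, y) = 10*y + 2; no integer root y with |y| ≤ 4.
  x = 1: f_y(1, y) = 14*y - 4; no integer root y with |y| ≤ 4.
  x = 2: f_y(2, y) = 18*y - 14; no integer root y with |y| ≤ 4.
  x = 3: f_y(3, y) = 22*y - 28; no integer root y with |y| ≤ 4.
  x = 4: f_y(4, y) = 26*y - 46; no integer root y with |y| ≤ 4.
Only singular point on the grid: (-2, -1).
Classify: substitute x = -2 + u, y = -1 + v and expand: f = -2*u**3 - 2*u**2*v - u**2 + 2*u*v**2 + v**2.
No constant or linear terms (consistent with a singular point). Quadratic part: -u**2 + v**2. Cubic part: -2*u**3 - 2*u**2*v + 2*u*v**2.
The quadratic part v**2 - u**2 = (v − u)(v + u) splits into two distinct linear factors, so there are two distinct tangent lines y − -1 = ±(x − -2) — this is a node (ordinary double point).
Classification: node.


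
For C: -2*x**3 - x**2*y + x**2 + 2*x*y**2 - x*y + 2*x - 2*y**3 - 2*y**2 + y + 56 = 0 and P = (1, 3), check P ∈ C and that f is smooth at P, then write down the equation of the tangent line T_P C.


Tangent line at P: 7*x - 55*y + 158 = 0.

Step 1: f(1, 3) = 0, so P lies on C.
Step 2: partial derivatives
  f_x(x, y) = -6*x**2 - 2*x*y + 2*x + 2*y**2 - y + 2, f_y(x, y) = -x**2 + 4*x*y - x - 6*y**2 - 4*y + 1.
  f_x(P) = 7, f_y(P) = -55 (gradient nonzero, so P is smooth).
Step 3: tangent line at P: 7·(x − 1) + -55·(y − 3) = 0.
Expanding: 7*x - 55*y + 158 = 0.


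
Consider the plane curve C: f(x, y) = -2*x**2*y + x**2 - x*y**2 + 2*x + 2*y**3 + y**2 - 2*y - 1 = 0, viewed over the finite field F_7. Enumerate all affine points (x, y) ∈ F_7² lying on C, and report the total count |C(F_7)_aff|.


Affine F_7-points: {(0, 1), (0, 3), (0, 6), (1, 1), (2, 0), (2, 5), (2, 6), (3, 0), (4, 5), (5, 2), (6, 2)}; count = 11.

For each of the 49 pairs (x, y) ∈ F_7², evaluate f(x, y) mod 7. Record the zeros.
  x = 0: [0↦6, 1↦0, 2↦1, 3↦0, 4↦2, 5↦5, 6↦0]  zeros at y ∈ {1, 3, 6}
  x = 1: [0↦2, 1↦0, 2↦3, 3↦2, 4↦2, 5↦1, 6↦4]  zeros at y ∈ {1}
  x = 2: [0↦0, 1↦5, 2↦6, 3↦1, 4↦2, 5↦0, 6↦0]  zeros at y ∈ {0, 5, 6}
  x = 3: [0↦0, 1↦1, 2↦3, 3↦4, 4↦2, 5↦2, 6↦2]  zeros at y ∈ {0}
  x = 4: [0↦2, 1↦2, 2↦1, 3↦4, 4↦2, 5↦0, 6↦3]  zeros at y ∈ {5}
  x = 5: [0↦6, 1↦1, 2↦0, 3↦1, 4↦2, 5↦1, 6↦3]  zeros at y ∈ {2}
  x = 6: [0↦5, 1↦5, 2↦0, 3↦2, 4↦2, 5↦5, 6↦2]  zeros at y ∈ {2}
Collecting zeros: affine points = {(0, 1), (0, 3), (0, 6), (1, 1), (2, 0), (2, 5), (2, 6), (3, 0), (4, 5), (5, 2), (6, 2)}.
Total count |C(F_7)_aff| = 11.


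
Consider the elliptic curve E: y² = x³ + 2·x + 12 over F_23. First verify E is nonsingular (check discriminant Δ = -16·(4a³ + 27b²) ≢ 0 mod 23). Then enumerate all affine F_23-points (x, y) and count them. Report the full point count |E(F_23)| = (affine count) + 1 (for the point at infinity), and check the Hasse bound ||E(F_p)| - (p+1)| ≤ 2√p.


Affine points = {(0, 9), (0, 14), (2, 1), (2, 22), (5, 3), (5, 20), (7, 1), (7, 22), (9, 0), (11, 10), (11, 13), (12, 4), (12, 19), (13, 2), (13, 21), (14, 1), (14, 22), (15, 6), (15, 17), (16, 0), (19, 3), (19, 20), (20, 5), (20, 18), (21, 0), (22, 3), (22, 20)}; affine count = 27; |E(F_23)| = 28.

Discriminant check: Δ ∝ 4a³ + 27b² = 4·2³ + 27·12² = 4·8 + 27·144 ≡ 10 (mod 23). Nonzero ⇒ E is nonsingular.
For each x ∈ F_23, compute rhs = x³ + 2·x + 12 mod 23, then count y ∈ F_23 with y² ≡ rhs.
  x = 0: rhs = 12, matching y values: 9, 14 (2 points).
  x = 1: rhs = 15, matching y values: none (0 points).
  x = 2: rhs = 1, matching y values: 1, 22 (2 points).
  x = 3: rhs = 22, matching y values: none (0 points).
  x = 4: rhs = 15, matching y values: none (0 points).
  x = 5: rhs = 9, matching y values: 3, 20 (2 points).
  x = 6: rhs = 10, matching y values: none (0 points).
  x = 7: rhs = 1, matching y values: 1, 22 (2 points).
  x = 8: rhs = 11, matching y values: none (0 points).
  x = 9: rhs = 0, matching y values: 0 (1 points).
  x = 10: rhs = 20, matching y values: none (0 points).
  x = 11: rhs = 8, matching y values: 10, 13 (2 points).
  x = 12: rhs = 16, matching y values: 4, 19 (2 points).
  x = 13: rhs = 4, matching y values: 2, 21 (2 points).
  x = 14: rhs = 1, matching y values: 1, 22 (2 points).
  x = 15: rhs = 13, matching y values: 6, 17 (2 points).
  x = 16: rhs = 0, matching y values: 0 (1 points).
  x = 17: rhs = 14, matching y values: none (0 points).
  x = 18: rhs = 15, matching y values: none (0 points).
  x = 19: rhs = 9, matching y values: 3, 20 (2 points).
  x = 20: rhs = 2, matching y values: 5, 18 (2 points).
  x = 21: rhs = 0, matching y values: 0 (1 points).
  x = 22: rhs = 9, matching y values: 3, 20 (2 points).
Total affine count: 27.
Full point count |E(F_23)| = 27 + 1 = 28.
Hasse bound: |28 − (23+1)| = |4| = 4 ≤ 2√23 ≈ 9.5917 ✓.


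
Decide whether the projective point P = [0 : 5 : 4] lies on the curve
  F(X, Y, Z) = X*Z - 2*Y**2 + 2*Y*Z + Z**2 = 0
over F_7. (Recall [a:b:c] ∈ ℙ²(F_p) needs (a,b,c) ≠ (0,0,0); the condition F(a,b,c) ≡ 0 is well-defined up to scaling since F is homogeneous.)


F(0,5,4) ≡ 6 (mod 7); P is NOT on the curve.

Evaluate F(0, 5, 4) term-by-term (mod 7).
  X*Z ↦ 1·0·1·4 = 0
  -2*Y**2 ↦ -2·1·25·1 = -50
  2*Y*Z ↦ 2·1·5·4 = 40
  Z**2 ↦ 1·1·1·16 = 16
Sum: F(0, 5, 4) = (0) + (-50) + (40) + (16) = 6.
Reducing mod 7: 6 ≡ 6 (mod 7).
Since F(a, b, c) ≡ 6 ≠ 0 (mod 7), P does NOT lie on the curve.


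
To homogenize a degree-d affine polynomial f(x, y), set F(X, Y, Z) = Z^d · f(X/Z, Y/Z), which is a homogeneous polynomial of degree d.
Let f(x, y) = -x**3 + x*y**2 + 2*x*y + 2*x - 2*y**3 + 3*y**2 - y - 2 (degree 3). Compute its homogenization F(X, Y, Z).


F(X, Y, Z) = -X**3 + X*Y**2 + 2*X*Y*Z + 2*X*Z**2 - 2*Y**3 + 3*Y**2*Z - Y*Z**2 - 2*Z**3

deg(f) = 3.
Substitute x = X/Z, y = Y/Z into f, then multiply by Z^3.
  monomial -1·x^3·y^0 ↦ -1·X^3·Y^0·Z^0.
  monomial 1·x^1·y^2 ↦ 1·X^1·Y^2·Z^0.
  monomial 2·x^1·y^1 ↦ 2·X^1·Y^1·Z^1.
  monomial 2·x^1·y^0 ↦ 2·X^1·Y^0·Z^2.
  monomial -2·x^0·y^3 ↦ -2·X^0·Y^3·Z^0.
  monomial 3·x^0·y^2 ↦ 3·X^0·Y^2·Z^1.
  monomial -1·x^0·y^1 ↦ -1·X^0·Y^1·Z^2.
  monomial -2·x^0·y^0 ↦ -2·X^0·Y^0·Z^3.
Collecting: F(X, Y, Z) = -X**3 + X*Y**2 + 2*X*Y*Z + 2*X*Z**2 - 2*Y**3 + 3*Y**2*Z - Y*Z**2 - 2*Z**3.
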